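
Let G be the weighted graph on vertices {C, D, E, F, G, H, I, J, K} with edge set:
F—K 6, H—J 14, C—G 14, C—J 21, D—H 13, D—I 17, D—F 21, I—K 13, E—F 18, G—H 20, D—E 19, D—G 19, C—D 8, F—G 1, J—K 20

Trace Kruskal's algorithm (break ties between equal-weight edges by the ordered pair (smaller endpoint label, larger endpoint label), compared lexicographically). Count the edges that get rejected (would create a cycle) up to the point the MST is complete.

Sort edges by weight, then run Kruskal:
F—G (1): add — endpoints in different components.
F—K (6): add — endpoints in different components.
C—D (8): add — endpoints in different components.
D—H (13): add — endpoints in different components.
I—K (13): add — endpoints in different components.
C—G (14): add — endpoints in different components.
H—J (14): add — endpoints in different components.
D—I (17): skip — D and I already connected.
E—F (18): add — endpoints in different components.
Edges rejected before the tree was complete: 1.

1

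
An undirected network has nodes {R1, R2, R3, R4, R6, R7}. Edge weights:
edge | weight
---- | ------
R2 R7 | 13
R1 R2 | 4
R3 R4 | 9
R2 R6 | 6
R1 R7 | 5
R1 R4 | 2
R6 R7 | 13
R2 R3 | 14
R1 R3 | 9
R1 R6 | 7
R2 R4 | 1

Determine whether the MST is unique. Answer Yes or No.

No

Kruskal: consider edges lightest-first.
R2 R4 (1): add — endpoints in different components.
R1 R4 (2): add — endpoints in different components.
R1 R2 (4): skip — R2 and R1 already connected.
R1 R7 (5): add — endpoints in different components.
R2 R6 (6): add — endpoints in different components.
R1 R6 (7): skip — R6 and R1 already connected.
R1 R3 (9): add — endpoints in different components.
Non-tree edge R3 R4 has weight 9, equal to the heaviest edge on its tree cycle — swapping gives another MST of the same weight. Not unique.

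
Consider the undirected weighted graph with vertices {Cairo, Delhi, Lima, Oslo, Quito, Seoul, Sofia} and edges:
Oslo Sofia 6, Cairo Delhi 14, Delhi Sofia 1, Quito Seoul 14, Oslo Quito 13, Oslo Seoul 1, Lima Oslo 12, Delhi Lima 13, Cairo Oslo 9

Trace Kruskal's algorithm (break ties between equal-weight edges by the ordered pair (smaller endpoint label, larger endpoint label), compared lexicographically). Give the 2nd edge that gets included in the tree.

Oslo-Seoul

Sort edges by weight, then run Kruskal:
Delhi Sofia (1): add. Components now {Delhi,Sofia} {Oslo} {Quito} {Cairo} {Lima} {Seoul}
Oslo Seoul (1): add. Components now {Delhi,Sofia} {Oslo,Seoul} {Quito} {Cairo} {Lima}
Oslo Sofia (6): add. Components now {Delhi,Oslo,Seoul,Sofia} {Quito} {Cairo} {Lima}
Cairo Oslo (9): add. Components now {Cairo,Delhi,Oslo,Seoul,Sofia} {Quito} {Lima}
Lima Oslo (12): add. Components now {Cairo,Delhi,Lima,Oslo,Seoul,Sofia} {Quito}
Delhi Lima (13): skip — Delhi and Lima already connected.
Oslo Quito (13): add. Components now {Cairo,Delhi,Lima,Oslo,Quito,Seoul,Sofia}
The 2nd edge added is Oslo Seoul.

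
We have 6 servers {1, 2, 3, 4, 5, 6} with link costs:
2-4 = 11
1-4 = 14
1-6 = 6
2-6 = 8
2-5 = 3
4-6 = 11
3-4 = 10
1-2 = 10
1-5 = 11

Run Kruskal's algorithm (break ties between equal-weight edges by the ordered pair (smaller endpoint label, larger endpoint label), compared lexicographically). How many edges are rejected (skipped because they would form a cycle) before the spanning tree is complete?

Kruskal's algorithm — process edges by increasing weight (ties by edge label):
2-5 (3): add — endpoints in different components.
1-6 (6): add — endpoints in different components.
2-6 (8): add — endpoints in different components.
1-2 (10): skip — 1 and 2 already connected.
3-4 (10): add — endpoints in different components.
1-5 (11): skip — 1 and 5 already connected.
2-4 (11): add — endpoints in different components.
Edges rejected before the tree was complete: 2.

2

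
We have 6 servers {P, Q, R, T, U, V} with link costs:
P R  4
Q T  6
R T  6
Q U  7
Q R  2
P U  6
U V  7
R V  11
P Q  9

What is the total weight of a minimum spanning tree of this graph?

25

Prim, starting at Q.
Step 1: frontier [Q R 2, Q T 6, Q U 7, P Q 9] → take Q R (2); add R.
Step 2: frontier [Q T 6, Q U 7, P Q 9, P R 4, R T 6, R V 11] → take P R (4); add P.
Step 3: frontier [P U 6, Q T 6, Q U 7, R T 6, R V 11] → take Q T (6); add T.
Step 4: frontier [P U 6, Q U 7, R V 11] → take P U (6); add U.
Step 5: frontier [R V 11, U V 7] → take U V (7); add V.
MST edges: Q R, P R, Q T, P U, U V; total weight 2+4+6+6+7 = 25.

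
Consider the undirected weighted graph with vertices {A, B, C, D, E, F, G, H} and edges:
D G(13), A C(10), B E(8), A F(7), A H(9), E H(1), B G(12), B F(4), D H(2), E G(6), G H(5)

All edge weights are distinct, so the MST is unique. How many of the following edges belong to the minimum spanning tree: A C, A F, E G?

Sort edges by weight, then run Kruskal:
E H (1): add — endpoints in different components.
D H (2): add — endpoints in different components.
B F (4): add — endpoints in different components.
G H (5): add — endpoints in different components.
E G (6): skip — E and G already connected.
A F (7): add — endpoints in different components.
B E (8): add — endpoints in different components.
A H (9): skip — A and H already connected.
A C (10): add — endpoints in different components.
MST edge set: {E H, D H, B F, G H, A F, B E, A C}.
Of the listed edges, {A C, A F} are in the MST → 2.

2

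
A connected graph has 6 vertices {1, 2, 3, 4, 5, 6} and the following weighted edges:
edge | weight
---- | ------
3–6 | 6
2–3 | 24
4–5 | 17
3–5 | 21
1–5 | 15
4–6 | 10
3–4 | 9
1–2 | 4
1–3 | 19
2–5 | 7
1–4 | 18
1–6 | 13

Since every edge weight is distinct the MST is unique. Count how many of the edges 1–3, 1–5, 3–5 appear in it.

Kruskal's algorithm — process edges by increasing weight (ties by edge label):
1–2 (4): add — endpoints in different components.
3–6 (6): add — endpoints in different components.
2–5 (7): add — endpoints in different components.
3–4 (9): add — endpoints in different components.
4–6 (10): skip — 4 and 6 already connected.
1–6 (13): add — endpoints in different components.
MST edge set: {1–2, 3–6, 2–5, 3–4, 1–6}.
Of the listed edges, {} are in the MST → 0.

0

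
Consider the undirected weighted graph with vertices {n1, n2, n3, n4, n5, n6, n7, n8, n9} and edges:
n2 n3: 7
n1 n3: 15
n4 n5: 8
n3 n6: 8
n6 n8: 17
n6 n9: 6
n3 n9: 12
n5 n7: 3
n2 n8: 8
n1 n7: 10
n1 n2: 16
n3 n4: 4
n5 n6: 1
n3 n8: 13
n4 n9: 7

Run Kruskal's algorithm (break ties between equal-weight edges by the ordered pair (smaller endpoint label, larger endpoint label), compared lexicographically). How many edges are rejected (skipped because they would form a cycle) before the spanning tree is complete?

Kruskal: consider edges lightest-first.
n5 n6 (1): add — endpoints in different components.
n5 n7 (3): add — endpoints in different components.
n3 n4 (4): add — endpoints in different components.
n6 n9 (6): add — endpoints in different components.
n2 n3 (7): add — endpoints in different components.
n4 n9 (7): add — endpoints in different components.
n2 n8 (8): add — endpoints in different components.
n3 n6 (8): skip — n3 and n6 already connected.
n4 n5 (8): skip — n5 and n4 already connected.
n1 n7 (10): add — endpoints in different components.
Edges rejected before the tree was complete: 2.

2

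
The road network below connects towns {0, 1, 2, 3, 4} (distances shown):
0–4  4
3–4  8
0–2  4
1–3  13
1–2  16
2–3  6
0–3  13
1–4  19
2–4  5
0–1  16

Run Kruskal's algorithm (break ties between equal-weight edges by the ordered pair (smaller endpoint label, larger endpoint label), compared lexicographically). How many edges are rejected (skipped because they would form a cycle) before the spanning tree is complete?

Kruskal's algorithm — process edges by increasing weight (ties by edge label):
0–2 (4): add — endpoints in different components.
0–4 (4): add — endpoints in different components.
2–4 (5): skip — 2 and 4 already connected.
2–3 (6): add — endpoints in different components.
3–4 (8): skip — 3 and 4 already connected.
0–3 (13): skip — 0 and 3 already connected.
1–3 (13): add — endpoints in different components.
Edges rejected before the tree was complete: 3.

3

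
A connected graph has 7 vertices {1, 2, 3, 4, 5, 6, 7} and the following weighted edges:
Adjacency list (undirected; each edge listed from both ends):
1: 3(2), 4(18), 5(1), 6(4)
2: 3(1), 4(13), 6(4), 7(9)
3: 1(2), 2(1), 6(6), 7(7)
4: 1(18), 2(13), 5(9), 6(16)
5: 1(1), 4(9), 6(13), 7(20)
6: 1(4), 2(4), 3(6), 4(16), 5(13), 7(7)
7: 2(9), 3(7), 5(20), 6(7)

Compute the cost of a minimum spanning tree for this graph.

Prim, starting at 5.
Step 1: cheapest edge leaving the tree is 1–5 (1); add 1.
Step 2: cheapest edge leaving the tree is 1–3 (2); add 3.
Step 3: cheapest edge leaving the tree is 2–3 (1); add 2.
Step 4: cheapest edge leaving the tree is 1–6 (4); add 6.
Step 5: cheapest edge leaving the tree is 3–7 (7); add 7.
Step 6: cheapest edge leaving the tree is 4–5 (9); add 4.
MST edges: 1–5, 1–3, 2–3, 1–6, 3–7, 4–5; total weight 1+2+1+4+7+9 = 24.

24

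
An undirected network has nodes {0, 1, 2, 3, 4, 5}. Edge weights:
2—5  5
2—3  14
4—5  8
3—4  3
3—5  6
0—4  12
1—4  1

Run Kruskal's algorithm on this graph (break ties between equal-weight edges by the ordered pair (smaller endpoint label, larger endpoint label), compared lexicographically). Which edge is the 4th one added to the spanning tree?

3-5

Kruskal: consider edges lightest-first.
1—4 (1): add — endpoints in different components.
3—4 (3): add — endpoints in different components.
2—5 (5): add — endpoints in different components.
3—5 (6): add — endpoints in different components.
4—5 (8): skip — 4 and 5 already connected.
0—4 (12): add — endpoints in different components.
The 4th edge added is 3—5.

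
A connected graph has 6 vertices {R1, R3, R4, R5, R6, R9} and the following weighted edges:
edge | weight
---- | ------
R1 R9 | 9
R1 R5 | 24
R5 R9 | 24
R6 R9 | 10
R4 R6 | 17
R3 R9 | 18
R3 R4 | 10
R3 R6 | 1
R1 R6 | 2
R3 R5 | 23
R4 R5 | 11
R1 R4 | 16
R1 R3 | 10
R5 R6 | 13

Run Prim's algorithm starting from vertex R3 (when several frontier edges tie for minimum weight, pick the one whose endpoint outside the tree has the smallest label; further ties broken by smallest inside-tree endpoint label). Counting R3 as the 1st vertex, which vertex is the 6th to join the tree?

R5

Grow the tree from R3 using Prim:
Step 1: cheapest edge leaving the tree is R3 R6 (1); add R6.
Step 2: cheapest edge leaving the tree is R1 R6 (2); add R1.
Step 3: cheapest edge leaving the tree is R1 R9 (9); add R9.
Step 4: cheapest edge leaving the tree is R3 R4 (10); add R4.
Step 5: cheapest edge leaving the tree is R4 R5 (11); add R5.
Vertex order: R3, R6, R1, R9, R4, R5. The 6th vertex is R5.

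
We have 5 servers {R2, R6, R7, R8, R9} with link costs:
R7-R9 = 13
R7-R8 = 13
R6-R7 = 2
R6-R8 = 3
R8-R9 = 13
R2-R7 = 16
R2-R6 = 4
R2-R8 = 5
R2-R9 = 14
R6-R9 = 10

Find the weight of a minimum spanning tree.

19

Prim's algorithm from R6:
Step 1: cheapest edge leaving the tree is R6-R7 (2); add R7.
Step 2: cheapest edge leaving the tree is R6-R8 (3); add R8.
Step 3: cheapest edge leaving the tree is R2-R6 (4); add R2.
Step 4: cheapest edge leaving the tree is R6-R9 (10); add R9.
MST edges: R6-R7, R6-R8, R2-R6, R6-R9; total weight 2+3+4+10 = 19.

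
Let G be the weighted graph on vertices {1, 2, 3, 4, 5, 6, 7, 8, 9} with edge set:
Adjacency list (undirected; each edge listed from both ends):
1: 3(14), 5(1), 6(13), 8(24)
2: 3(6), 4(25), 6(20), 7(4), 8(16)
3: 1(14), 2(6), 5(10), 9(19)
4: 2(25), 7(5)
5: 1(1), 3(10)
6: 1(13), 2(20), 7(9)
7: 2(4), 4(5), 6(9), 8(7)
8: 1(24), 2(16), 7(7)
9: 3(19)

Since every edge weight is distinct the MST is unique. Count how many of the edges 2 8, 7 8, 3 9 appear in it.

Kruskal: consider edges lightest-first.
1 5 (1): add — endpoints in different components.
2 7 (4): add — endpoints in different components.
4 7 (5): add — endpoints in different components.
2 3 (6): add — endpoints in different components.
7 8 (7): add — endpoints in different components.
6 7 (9): add — endpoints in different components.
3 5 (10): add — endpoints in different components.
1 6 (13): skip — 1 and 6 already connected.
1 3 (14): skip — 1 and 3 already connected.
2 8 (16): skip — 2 and 8 already connected.
3 9 (19): add — endpoints in different components.
MST edge set: {1 5, 2 7, 4 7, 2 3, 7 8, 6 7, 3 5, 3 9}.
Of the listed edges, {7 8, 3 9} are in the MST → 2.

2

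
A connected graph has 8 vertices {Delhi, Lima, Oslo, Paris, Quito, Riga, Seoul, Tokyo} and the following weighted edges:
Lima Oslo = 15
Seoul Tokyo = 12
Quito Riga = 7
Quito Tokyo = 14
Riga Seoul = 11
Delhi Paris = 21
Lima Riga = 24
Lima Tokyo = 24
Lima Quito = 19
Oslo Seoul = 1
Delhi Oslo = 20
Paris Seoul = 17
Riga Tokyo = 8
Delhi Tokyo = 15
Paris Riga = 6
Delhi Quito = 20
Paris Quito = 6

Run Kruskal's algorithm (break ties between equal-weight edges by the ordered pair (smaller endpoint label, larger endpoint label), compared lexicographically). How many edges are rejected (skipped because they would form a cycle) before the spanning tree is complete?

3

Sort edges by weight, then run Kruskal:
Oslo Seoul (1): add — endpoints in different components.
Paris Quito (6): add — endpoints in different components.
Paris Riga (6): add — endpoints in different components.
Quito Riga (7): skip — Quito and Riga already connected.
Riga Tokyo (8): add — endpoints in different components.
Riga Seoul (11): add — endpoints in different components.
Seoul Tokyo (12): skip — Seoul and Tokyo already connected.
Quito Tokyo (14): skip — Quito and Tokyo already connected.
Delhi Tokyo (15): add — endpoints in different components.
Lima Oslo (15): add — endpoints in different components.
Edges rejected before the tree was complete: 3.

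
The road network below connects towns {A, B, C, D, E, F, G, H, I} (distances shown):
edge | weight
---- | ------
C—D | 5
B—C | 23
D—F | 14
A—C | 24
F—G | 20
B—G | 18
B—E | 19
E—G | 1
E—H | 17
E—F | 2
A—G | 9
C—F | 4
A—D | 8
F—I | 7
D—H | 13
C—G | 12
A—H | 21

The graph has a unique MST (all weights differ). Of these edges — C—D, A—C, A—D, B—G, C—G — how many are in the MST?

Kruskal: consider edges lightest-first.
E—G (1): add — endpoints in different components.
E—F (2): add — endpoints in different components.
C—F (4): add — endpoints in different components.
C—D (5): add — endpoints in different components.
F—I (7): add — endpoints in different components.
A—D (8): add — endpoints in different components.
A—G (9): skip — A and G already connected.
C—G (12): skip — C and G already connected.
D—H (13): add — endpoints in different components.
D—F (14): skip — D and F already connected.
E—H (17): skip — E and H already connected.
B—G (18): add — endpoints in different components.
MST edge set: {E—G, E—F, C—F, C—D, F—I, A—D, D—H, B—G}.
Of the listed edges, {C—D, A—D, B—G} are in the MST → 3.

3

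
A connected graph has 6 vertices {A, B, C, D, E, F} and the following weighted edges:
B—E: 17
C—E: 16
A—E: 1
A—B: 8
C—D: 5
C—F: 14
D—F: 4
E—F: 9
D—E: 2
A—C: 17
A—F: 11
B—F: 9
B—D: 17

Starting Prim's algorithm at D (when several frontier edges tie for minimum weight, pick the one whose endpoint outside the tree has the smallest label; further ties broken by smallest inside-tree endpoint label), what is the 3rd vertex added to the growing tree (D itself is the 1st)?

Prim's algorithm from D:
Step 1: cheapest edge leaving the tree is D—E (2); add E.
Step 2: cheapest edge leaving the tree is A—E (1); add A.
Step 3: cheapest edge leaving the tree is D—F (4); add F.
Step 4: cheapest edge leaving the tree is C—D (5); add C.
Step 5: cheapest edge leaving the tree is A—B (8); add B.
Vertex order: D, E, A, F, C, B. The 3rd vertex is A.

A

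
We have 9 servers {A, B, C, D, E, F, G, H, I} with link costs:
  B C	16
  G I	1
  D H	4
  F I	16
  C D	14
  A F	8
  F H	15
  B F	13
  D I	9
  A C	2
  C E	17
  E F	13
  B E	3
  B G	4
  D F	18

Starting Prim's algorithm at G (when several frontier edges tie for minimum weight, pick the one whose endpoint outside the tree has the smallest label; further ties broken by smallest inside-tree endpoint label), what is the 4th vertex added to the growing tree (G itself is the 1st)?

E

Grow the tree from G using Prim:
Step 1: cheapest edge leaving the tree is G I (1); add I.
Step 2: cheapest edge leaving the tree is B G (4); add B.
Step 3: cheapest edge leaving the tree is B E (3); add E.
Step 4: cheapest edge leaving the tree is D I (9); add D.
Step 5: cheapest edge leaving the tree is D H (4); add H.
Step 6: cheapest edge leaving the tree is B F (13); add F.
Step 7: cheapest edge leaving the tree is A F (8); add A.
Step 8: cheapest edge leaving the tree is A C (2); add C.
Vertex order: G, I, B, E, D, H, F, A, C. The 4th vertex is E.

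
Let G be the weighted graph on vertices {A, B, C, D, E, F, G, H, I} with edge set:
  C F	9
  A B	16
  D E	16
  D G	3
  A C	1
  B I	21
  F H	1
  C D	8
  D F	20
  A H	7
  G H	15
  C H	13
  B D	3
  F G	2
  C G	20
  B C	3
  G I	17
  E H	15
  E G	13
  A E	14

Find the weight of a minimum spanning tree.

Prim, starting at F.
Step 1: cheapest edge leaving the tree is F H (1); add H.
Step 2: cheapest edge leaving the tree is F G (2); add G.
Step 3: cheapest edge leaving the tree is D G (3); add D.
Step 4: cheapest edge leaving the tree is B D (3); add B.
Step 5: cheapest edge leaving the tree is B C (3); add C.
Step 6: cheapest edge leaving the tree is A C (1); add A.
Step 7: cheapest edge leaving the tree is E G (13); add E.
Step 8: cheapest edge leaving the tree is G I (17); add I.
MST edges: F H, F G, D G, B D, B C, A C, E G, G I; total weight 1+2+3+3+3+1+13+17 = 43.

43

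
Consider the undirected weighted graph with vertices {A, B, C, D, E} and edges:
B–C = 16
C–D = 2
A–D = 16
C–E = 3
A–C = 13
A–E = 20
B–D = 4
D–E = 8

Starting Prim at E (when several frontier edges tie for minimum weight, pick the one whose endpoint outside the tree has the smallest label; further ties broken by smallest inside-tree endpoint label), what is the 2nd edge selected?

C-D

Grow the tree from E using Prim:
Step 1: frontier [C–E 3, D–E 8, A–E 20] → take C–E (3); add C.
Step 2: frontier [C–D 2, A–C 13, B–C 16, D–E 8, A–E 20] → take C–D (2); add D.
Step 3: frontier [A–C 13, B–C 16, B–D 4, A–D 16, A–E 20] → take B–D (4); add B.
Step 4: frontier [A–C 13, A–D 16, A–E 20] → take A–C (13); add A.
The 2nd edge added is C–D.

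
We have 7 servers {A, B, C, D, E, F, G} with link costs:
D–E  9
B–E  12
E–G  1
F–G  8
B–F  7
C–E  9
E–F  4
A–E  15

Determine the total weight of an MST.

45

Prim's algorithm from A:
Step 1: cheapest edge leaving the tree is A–E (15); add E.
Step 2: cheapest edge leaving the tree is E–G (1); add G.
Step 3: cheapest edge leaving the tree is E–F (4); add F.
Step 4: cheapest edge leaving the tree is B–F (7); add B.
Step 5: cheapest edge leaving the tree is C–E (9); add C.
Step 6: cheapest edge leaving the tree is D–E (9); add D.
MST edges: A–E, E–G, E–F, B–F, C–E, D–E; total weight 15+1+4+7+9+9 = 45.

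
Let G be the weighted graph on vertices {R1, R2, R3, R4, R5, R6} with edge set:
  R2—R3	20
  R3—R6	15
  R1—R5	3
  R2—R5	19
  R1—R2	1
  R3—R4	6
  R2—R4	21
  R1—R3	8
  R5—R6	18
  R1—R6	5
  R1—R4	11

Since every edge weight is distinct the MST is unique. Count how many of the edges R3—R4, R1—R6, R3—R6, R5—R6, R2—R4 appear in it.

Kruskal: consider edges lightest-first.
R1—R2 (1): add. Components now {R5} {R6} {R1,R2} {R4} {R3}
R1—R5 (3): add. Components now {R1,R2,R5} {R6} {R4} {R3}
R1—R6 (5): add. Components now {R1,R2,R5,R6} {R4} {R3}
R3—R4 (6): add. Components now {R1,R2,R5,R6} {R3,R4}
R1—R3 (8): add. Components now {R1,R2,R3,R4,R5,R6}
MST edge set: {R1—R2, R1—R5, R1—R6, R3—R4, R1—R3}.
Of the listed edges, {R3—R4, R1—R6} are in the MST → 2.

2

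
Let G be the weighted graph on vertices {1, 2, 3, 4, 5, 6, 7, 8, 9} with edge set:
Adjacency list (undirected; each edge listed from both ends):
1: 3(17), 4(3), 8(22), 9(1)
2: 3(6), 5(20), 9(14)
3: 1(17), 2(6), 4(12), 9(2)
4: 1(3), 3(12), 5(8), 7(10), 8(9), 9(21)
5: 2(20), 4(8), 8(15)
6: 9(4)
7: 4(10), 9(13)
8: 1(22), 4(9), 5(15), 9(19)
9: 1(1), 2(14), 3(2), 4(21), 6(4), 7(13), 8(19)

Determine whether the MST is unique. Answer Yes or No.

Yes

Sort edges by weight, then run Kruskal:
1 9 (1): add — endpoints in different components.
3 9 (2): add — endpoints in different components.
1 4 (3): add — endpoints in different components.
6 9 (4): add — endpoints in different components.
2 3 (6): add — endpoints in different components.
4 5 (8): add — endpoints in different components.
4 8 (9): add — endpoints in different components.
4 7 (10): add — endpoints in different components.
Every non-tree edge has weight strictly greater than the heaviest edge on the tree path between its endpoints, so the MST is unique.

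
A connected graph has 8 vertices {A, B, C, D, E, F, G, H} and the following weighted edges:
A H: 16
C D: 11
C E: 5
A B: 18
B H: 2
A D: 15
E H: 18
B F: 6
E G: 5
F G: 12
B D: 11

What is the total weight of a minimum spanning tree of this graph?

55

Prim, starting at C.
Step 1: cheapest edge leaving the tree is C E (5); add E.
Step 2: cheapest edge leaving the tree is E G (5); add G.
Step 3: cheapest edge leaving the tree is C D (11); add D.
Step 4: cheapest edge leaving the tree is B D (11); add B.
Step 5: cheapest edge leaving the tree is B H (2); add H.
Step 6: cheapest edge leaving the tree is B F (6); add F.
Step 7: cheapest edge leaving the tree is A D (15); add A.
MST edges: C E, E G, C D, B D, B H, B F, A D; total weight 5+5+11+11+2+6+15 = 55.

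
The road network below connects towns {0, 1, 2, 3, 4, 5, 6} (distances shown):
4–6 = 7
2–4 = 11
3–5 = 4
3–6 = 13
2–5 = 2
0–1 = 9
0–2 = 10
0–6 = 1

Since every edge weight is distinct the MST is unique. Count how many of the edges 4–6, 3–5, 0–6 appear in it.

3

Sort edges by weight, then run Kruskal:
0–6 (1): add. Components now {0,6} {1} {2} {3} {4} {5}
2–5 (2): add. Components now {0,6} {1} {2,5} {3} {4}
3–5 (4): add. Components now {0,6} {1} {2,3,5} {4}
4–6 (7): add. Components now {0,4,6} {1} {2,3,5}
0–1 (9): add. Components now {0,1,4,6} {2,3,5}
0–2 (10): add. Components now {0,1,2,3,4,5,6}
MST edge set: {0–6, 2–5, 3–5, 4–6, 0–1, 0–2}.
Of the listed edges, {4–6, 3–5, 0–6} are in the MST → 3.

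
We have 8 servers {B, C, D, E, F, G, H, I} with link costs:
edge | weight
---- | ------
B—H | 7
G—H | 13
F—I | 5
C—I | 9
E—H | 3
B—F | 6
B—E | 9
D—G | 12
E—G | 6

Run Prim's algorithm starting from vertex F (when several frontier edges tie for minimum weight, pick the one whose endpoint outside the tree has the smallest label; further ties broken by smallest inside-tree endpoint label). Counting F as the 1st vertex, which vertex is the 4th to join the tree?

H

Prim's algorithm from F:
Step 1: cheapest edge leaving the tree is F—I (5); add I.
Step 2: cheapest edge leaving the tree is B—F (6); add B.
Step 3: cheapest edge leaving the tree is B—H (7); add H.
Step 4: cheapest edge leaving the tree is E—H (3); add E.
Step 5: cheapest edge leaving the tree is E—G (6); add G.
Step 6: cheapest edge leaving the tree is C—I (9); add C.
Step 7: cheapest edge leaving the tree is D—G (12); add D.
Vertex order: F, I, B, H, E, G, C, D. The 4th vertex is H.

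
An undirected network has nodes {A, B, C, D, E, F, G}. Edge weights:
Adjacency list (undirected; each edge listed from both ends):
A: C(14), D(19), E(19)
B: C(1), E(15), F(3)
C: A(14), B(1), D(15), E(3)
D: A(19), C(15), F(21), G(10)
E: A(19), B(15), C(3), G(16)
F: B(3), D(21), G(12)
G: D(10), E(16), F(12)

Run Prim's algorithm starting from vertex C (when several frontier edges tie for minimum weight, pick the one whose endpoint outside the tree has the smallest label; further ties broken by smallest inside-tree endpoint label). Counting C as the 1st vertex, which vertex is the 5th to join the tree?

Prim, starting at C.
Step 1: frontier [B-C 1, C-E 3, A-C 14, C-D 15] → take B-C (1); add B.
Step 2: frontier [B-F 3, B-E 15, C-E 3, A-C 14, C-D 15] → take C-E (3); add E.
Step 3: frontier [B-F 3, A-C 14, C-D 15, E-G 16, A-E 19] → take B-F (3); add F.
Step 4: frontier [A-C 14, C-D 15, E-G 16, A-E 19, F-G 12, D-F 21] → take F-G (12); add G.
Step 5: frontier [A-C 14, C-D 15, A-E 19, D-F 21, D-G 10] → take D-G (10); add D.
Step 6: frontier [A-C 14, A-D 19, A-E 19] → take A-C (14); add A.
Vertex order: C, B, E, F, G, D, A. The 5th vertex is G.

G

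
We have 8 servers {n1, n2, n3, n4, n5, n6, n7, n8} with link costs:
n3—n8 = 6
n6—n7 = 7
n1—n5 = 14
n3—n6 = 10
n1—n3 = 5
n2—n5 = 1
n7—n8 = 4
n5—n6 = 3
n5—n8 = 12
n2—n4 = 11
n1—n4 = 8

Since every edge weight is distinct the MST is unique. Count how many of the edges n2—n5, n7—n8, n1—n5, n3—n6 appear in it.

Kruskal: consider edges lightest-first.
n2—n5 (1): add — endpoints in different components.
n5—n6 (3): add — endpoints in different components.
n7—n8 (4): add — endpoints in different components.
n1—n3 (5): add — endpoints in different components.
n3—n8 (6): add — endpoints in different components.
n6—n7 (7): add — endpoints in different components.
n1—n4 (8): add — endpoints in different components.
MST edge set: {n2—n5, n5—n6, n7—n8, n1—n3, n3—n8, n6—n7, n1—n4}.
Of the listed edges, {n2—n5, n7—n8} are in the MST → 2.

2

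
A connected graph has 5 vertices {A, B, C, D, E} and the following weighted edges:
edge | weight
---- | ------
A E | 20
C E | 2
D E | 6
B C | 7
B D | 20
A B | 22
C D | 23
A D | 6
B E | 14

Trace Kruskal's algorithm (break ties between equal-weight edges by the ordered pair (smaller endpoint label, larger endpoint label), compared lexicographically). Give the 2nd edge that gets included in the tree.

Sort edges by weight, then run Kruskal:
C E (2): add. Components now {A} {B} {C,E} {D}
A D (6): add. Components now {A,D} {B} {C,E}
D E (6): add. Components now {A,C,D,E} {B}
B C (7): add. Components now {A,B,C,D,E}
The 2nd edge added is A D.

A-D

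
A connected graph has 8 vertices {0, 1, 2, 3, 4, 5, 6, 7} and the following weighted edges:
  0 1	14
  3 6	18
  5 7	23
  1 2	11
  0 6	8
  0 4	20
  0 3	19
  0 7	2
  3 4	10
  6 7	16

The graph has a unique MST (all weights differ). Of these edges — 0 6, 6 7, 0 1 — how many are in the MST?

2

Sort edges by weight, then run Kruskal:
0 7 (2): add — endpoints in different components.
0 6 (8): add — endpoints in different components.
3 4 (10): add — endpoints in different components.
1 2 (11): add — endpoints in different components.
0 1 (14): add — endpoints in different components.
6 7 (16): skip — 6 and 7 already connected.
3 6 (18): add — endpoints in different components.
0 3 (19): skip — 0 and 3 already connected.
0 4 (20): skip — 0 and 4 already connected.
5 7 (23): add — endpoints in different components.
MST edge set: {0 7, 0 6, 3 4, 1 2, 0 1, 3 6, 5 7}.
Of the listed edges, {0 6, 0 1} are in the MST → 2.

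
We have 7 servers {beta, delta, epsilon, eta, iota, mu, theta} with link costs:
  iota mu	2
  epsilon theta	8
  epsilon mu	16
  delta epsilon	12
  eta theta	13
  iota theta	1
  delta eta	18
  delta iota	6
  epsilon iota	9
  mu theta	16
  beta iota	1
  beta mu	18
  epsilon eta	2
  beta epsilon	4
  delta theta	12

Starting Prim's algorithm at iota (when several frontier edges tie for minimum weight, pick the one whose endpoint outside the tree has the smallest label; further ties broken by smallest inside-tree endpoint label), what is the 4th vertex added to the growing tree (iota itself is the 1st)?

Prim's algorithm from iota:
Step 1: cheapest edge leaving the tree is beta iota (1); add beta.
Step 2: cheapest edge leaving the tree is iota theta (1); add theta.
Step 3: cheapest edge leaving the tree is iota mu (2); add mu.
Step 4: cheapest edge leaving the tree is beta epsilon (4); add epsilon.
Step 5: cheapest edge leaving the tree is epsilon eta (2); add eta.
Step 6: cheapest edge leaving the tree is delta iota (6); add delta.
Vertex order: iota, beta, theta, mu, epsilon, eta, delta. The 4th vertex is mu.

mu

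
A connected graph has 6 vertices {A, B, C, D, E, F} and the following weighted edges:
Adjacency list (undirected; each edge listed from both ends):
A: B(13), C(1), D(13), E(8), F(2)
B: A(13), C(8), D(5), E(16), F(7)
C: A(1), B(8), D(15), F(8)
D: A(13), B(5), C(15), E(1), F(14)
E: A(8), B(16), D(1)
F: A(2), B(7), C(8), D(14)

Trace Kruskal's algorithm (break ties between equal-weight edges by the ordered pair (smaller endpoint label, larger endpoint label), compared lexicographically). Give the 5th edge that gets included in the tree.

Sort edges by weight, then run Kruskal:
A C (1): add. Components now {A,C} {B} {D} {E} {F}
D E (1): add. Components now {A,C} {B} {D,E} {F}
A F (2): add. Components now {A,C,F} {B} {D,E}
B D (5): add. Components now {A,C,F} {B,D,E}
B F (7): add. Components now {A,B,C,D,E,F}
The 5th edge added is B F.

B-F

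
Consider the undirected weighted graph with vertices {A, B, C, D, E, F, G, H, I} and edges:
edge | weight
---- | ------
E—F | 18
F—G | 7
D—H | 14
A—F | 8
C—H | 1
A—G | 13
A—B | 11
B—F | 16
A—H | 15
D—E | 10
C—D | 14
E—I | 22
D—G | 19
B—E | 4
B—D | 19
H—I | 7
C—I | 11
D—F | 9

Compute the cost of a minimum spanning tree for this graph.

60

Grow the tree from B using Prim:
Step 1: cheapest edge leaving the tree is B—E (4); add E.
Step 2: cheapest edge leaving the tree is D—E (10); add D.
Step 3: cheapest edge leaving the tree is D—F (9); add F.
Step 4: cheapest edge leaving the tree is F—G (7); add G.
Step 5: cheapest edge leaving the tree is A—F (8); add A.
Step 6: cheapest edge leaving the tree is C—D (14); add C.
Step 7: cheapest edge leaving the tree is C—H (1); add H.
Step 8: cheapest edge leaving the tree is H—I (7); add I.
MST edges: B—E, D—E, D—F, F—G, A—F, C—D, C—H, H—I; total weight 4+10+9+7+8+14+1+7 = 60.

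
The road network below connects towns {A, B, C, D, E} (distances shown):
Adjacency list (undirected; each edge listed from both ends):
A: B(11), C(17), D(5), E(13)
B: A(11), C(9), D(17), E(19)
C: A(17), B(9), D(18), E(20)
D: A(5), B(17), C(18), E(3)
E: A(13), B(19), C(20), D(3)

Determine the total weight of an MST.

28

Grow the tree from B using Prim:
Step 1: frontier [B C 9, A B 11, B D 17, B E 19] → take B C (9); add C.
Step 2: frontier [A B 11, B D 17, B E 19, A C 17, C D 18, C E 20] → take A B (11); add A.
Step 3: frontier [A D 5, A E 13, B D 17, B E 19, C D 18, C E 20] → take A D (5); add D.
Step 4: frontier [A E 13, B E 19, C E 20, D E 3] → take D E (3); add E.
MST edges: B C, A B, A D, D E; total weight 9+11+5+3 = 28.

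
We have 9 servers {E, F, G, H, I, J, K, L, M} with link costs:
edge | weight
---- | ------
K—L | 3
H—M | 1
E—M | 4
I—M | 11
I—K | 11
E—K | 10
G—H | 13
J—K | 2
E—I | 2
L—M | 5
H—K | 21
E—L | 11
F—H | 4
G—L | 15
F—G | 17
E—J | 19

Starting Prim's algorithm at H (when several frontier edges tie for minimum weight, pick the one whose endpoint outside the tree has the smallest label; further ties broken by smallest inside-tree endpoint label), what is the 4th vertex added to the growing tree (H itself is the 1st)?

I

Prim's algorithm from H:
Step 1: cheapest edge leaving the tree is H—M (1); add M.
Step 2: cheapest edge leaving the tree is E—M (4); add E.
Step 3: cheapest edge leaving the tree is E—I (2); add I.
Step 4: cheapest edge leaving the tree is F—H (4); add F.
Step 5: cheapest edge leaving the tree is L—M (5); add L.
Step 6: cheapest edge leaving the tree is K—L (3); add K.
Step 7: cheapest edge leaving the tree is J—K (2); add J.
Step 8: cheapest edge leaving the tree is G—H (13); add G.
Vertex order: H, M, E, I, F, L, K, J, G. The 4th vertex is I.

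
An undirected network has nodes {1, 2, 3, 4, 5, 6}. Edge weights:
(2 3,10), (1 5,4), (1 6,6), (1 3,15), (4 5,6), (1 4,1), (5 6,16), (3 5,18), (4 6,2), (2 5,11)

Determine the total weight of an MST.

28

Kruskal: consider edges lightest-first.
1 4 (1): add — endpoints in different components.
4 6 (2): add — endpoints in different components.
1 5 (4): add — endpoints in different components.
1 6 (6): skip — 1 and 6 already connected.
4 5 (6): skip — 4 and 5 already connected.
2 3 (10): add — endpoints in different components.
2 5 (11): add — endpoints in different components.
MST edges: 1 4, 4 6, 1 5, 2 3, 2 5; total weight 1+2+4+10+11 = 28.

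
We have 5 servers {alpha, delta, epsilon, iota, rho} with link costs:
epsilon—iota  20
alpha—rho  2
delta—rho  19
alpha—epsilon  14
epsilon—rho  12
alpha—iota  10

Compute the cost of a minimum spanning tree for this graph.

43

Kruskal's algorithm — process edges by increasing weight (ties by edge label):
alpha—rho (2): add — endpoints in different components.
alpha—iota (10): add — endpoints in different components.
epsilon—rho (12): add — endpoints in different components.
alpha—epsilon (14): skip — epsilon and alpha already connected.
delta—rho (19): add — endpoints in different components.
MST edges: alpha—rho, alpha—iota, epsilon—rho, delta—rho; total weight 2+10+12+19 = 43.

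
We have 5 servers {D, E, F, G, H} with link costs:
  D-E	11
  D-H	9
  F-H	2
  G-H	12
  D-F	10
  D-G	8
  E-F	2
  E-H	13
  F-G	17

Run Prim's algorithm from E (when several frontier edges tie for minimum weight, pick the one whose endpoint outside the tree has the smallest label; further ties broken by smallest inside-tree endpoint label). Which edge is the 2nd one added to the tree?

F-H

Prim's algorithm from E:
Step 1: frontier [E-F 2, D-E 11, E-H 13] → take E-F (2); add F.
Step 2: frontier [D-E 11, E-H 13, F-H 2, D-F 10, F-G 17] → take F-H (2); add H.
Step 3: frontier [D-E 11, D-F 10, F-G 17, D-H 9, G-H 12] → take D-H (9); add D.
Step 4: frontier [D-G 8, F-G 17, G-H 12] → take D-G (8); add G.
The 2nd edge added is F-H.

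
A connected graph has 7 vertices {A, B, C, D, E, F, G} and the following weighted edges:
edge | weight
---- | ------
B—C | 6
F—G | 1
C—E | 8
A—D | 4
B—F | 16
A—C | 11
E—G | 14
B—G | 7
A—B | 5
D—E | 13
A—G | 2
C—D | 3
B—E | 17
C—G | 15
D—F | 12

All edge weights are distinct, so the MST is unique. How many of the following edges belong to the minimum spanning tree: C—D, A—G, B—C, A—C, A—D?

Kruskal's algorithm — process edges by increasing weight (ties by edge label):
F—G (1): add — endpoints in different components.
A—G (2): add — endpoints in different components.
C—D (3): add — endpoints in different components.
A—D (4): add — endpoints in different components.
A—B (5): add — endpoints in different components.
B—C (6): skip — B and C already connected.
B—G (7): skip — B and G already connected.
C—E (8): add — endpoints in different components.
MST edge set: {F—G, A—G, C—D, A—D, A—B, C—E}.
Of the listed edges, {C—D, A—G, A—D} are in the MST → 3.

3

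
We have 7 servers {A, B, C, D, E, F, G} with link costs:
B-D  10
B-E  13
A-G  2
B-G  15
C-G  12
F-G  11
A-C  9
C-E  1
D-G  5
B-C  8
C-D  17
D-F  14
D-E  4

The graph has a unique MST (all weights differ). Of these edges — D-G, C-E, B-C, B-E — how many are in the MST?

3

Kruskal's algorithm — process edges by increasing weight (ties by edge label):
C-E (1): add — endpoints in different components.
A-G (2): add — endpoints in different components.
D-E (4): add — endpoints in different components.
D-G (5): add — endpoints in different components.
B-C (8): add — endpoints in different components.
A-C (9): skip — A and C already connected.
B-D (10): skip — B and D already connected.
F-G (11): add — endpoints in different components.
MST edge set: {C-E, A-G, D-E, D-G, B-C, F-G}.
Of the listed edges, {D-G, C-E, B-C} are in the MST → 3.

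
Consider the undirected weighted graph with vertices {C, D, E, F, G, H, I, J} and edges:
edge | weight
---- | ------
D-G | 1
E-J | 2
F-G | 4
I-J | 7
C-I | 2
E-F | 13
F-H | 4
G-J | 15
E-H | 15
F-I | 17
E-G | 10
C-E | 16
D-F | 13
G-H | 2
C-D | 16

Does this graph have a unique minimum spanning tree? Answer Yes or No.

No

Kruskal's algorithm — process edges by increasing weight (ties by edge label):
D-G (1): add — endpoints in different components.
C-I (2): add — endpoints in different components.
E-J (2): add — endpoints in different components.
G-H (2): add — endpoints in different components.
F-G (4): add — endpoints in different components.
F-H (4): skip — F and H already connected.
I-J (7): add — endpoints in different components.
E-G (10): add — endpoints in different components.
Non-tree edge F-H has weight 4, equal to the heaviest edge on its tree cycle — swapping gives another MST of the same weight. Not unique.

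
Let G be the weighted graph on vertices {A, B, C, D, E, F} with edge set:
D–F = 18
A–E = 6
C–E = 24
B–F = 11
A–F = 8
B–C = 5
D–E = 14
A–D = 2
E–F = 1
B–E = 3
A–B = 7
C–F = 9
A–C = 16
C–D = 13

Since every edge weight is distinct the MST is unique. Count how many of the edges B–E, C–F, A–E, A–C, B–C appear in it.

Sort edges by weight, then run Kruskal:
E–F (1): add. Components now {A} {B} {C} {D} {E,F}
A–D (2): add. Components now {A,D} {B} {C} {E,F}
B–E (3): add. Components now {A,D} {B,E,F} {C}
B–C (5): add. Components now {A,D} {B,C,E,F}
A–E (6): add. Components now {A,B,C,D,E,F}
MST edge set: {E–F, A–D, B–E, B–C, A–E}.
Of the listed edges, {B–E, A–E, B–C} are in the MST → 3.

3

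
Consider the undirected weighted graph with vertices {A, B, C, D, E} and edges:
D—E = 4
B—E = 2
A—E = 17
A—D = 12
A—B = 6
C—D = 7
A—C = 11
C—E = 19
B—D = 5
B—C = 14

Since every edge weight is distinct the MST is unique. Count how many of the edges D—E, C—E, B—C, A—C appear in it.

Sort edges by weight, then run Kruskal:
B—E (2): add. Components now {A} {B,E} {C} {D}
D—E (4): add. Components now {A} {B,D,E} {C}
B—D (5): skip — B and D already connected.
A—B (6): add. Components now {A,B,D,E} {C}
C—D (7): add. Components now {A,B,C,D,E}
MST edge set: {B—E, D—E, A—B, C—D}.
Of the listed edges, {D—E} are in the MST → 1.

1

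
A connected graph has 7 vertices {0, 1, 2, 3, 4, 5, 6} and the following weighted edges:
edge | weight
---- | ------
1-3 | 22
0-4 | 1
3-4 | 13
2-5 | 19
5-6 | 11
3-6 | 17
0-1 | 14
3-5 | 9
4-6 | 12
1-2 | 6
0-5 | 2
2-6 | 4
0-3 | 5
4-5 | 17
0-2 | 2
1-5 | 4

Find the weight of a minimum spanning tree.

18

Kruskal's algorithm — process edges by increasing weight (ties by edge label):
0-4 (1): add — endpoints in different components.
0-2 (2): add — endpoints in different components.
0-5 (2): add — endpoints in different components.
1-5 (4): add — endpoints in different components.
2-6 (4): add — endpoints in different components.
0-3 (5): add — endpoints in different components.
MST edges: 0-4, 0-2, 0-5, 1-5, 2-6, 0-3; total weight 1+2+2+4+4+5 = 18.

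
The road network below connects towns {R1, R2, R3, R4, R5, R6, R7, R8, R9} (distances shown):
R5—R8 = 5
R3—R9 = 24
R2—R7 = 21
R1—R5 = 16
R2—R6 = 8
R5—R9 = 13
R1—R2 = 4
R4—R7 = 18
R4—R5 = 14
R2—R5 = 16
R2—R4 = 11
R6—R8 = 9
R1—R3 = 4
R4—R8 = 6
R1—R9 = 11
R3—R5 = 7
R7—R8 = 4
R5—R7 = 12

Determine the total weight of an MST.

49

Grow the tree from R2 using Prim:
Step 1: cheapest edge leaving the tree is R1—R2 (4); add R1.
Step 2: cheapest edge leaving the tree is R1—R3 (4); add R3.
Step 3: cheapest edge leaving the tree is R3—R5 (7); add R5.
Step 4: cheapest edge leaving the tree is R5—R8 (5); add R8.
Step 5: cheapest edge leaving the tree is R7—R8 (4); add R7.
Step 6: cheapest edge leaving the tree is R4—R8 (6); add R4.
Step 7: cheapest edge leaving the tree is R2—R6 (8); add R6.
Step 8: cheapest edge leaving the tree is R1—R9 (11); add R9.
MST edges: R1—R2, R1—R3, R3—R5, R5—R8, R7—R8, R4—R8, R2—R6, R1—R9; total weight 4+4+7+5+4+6+8+11 = 49.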